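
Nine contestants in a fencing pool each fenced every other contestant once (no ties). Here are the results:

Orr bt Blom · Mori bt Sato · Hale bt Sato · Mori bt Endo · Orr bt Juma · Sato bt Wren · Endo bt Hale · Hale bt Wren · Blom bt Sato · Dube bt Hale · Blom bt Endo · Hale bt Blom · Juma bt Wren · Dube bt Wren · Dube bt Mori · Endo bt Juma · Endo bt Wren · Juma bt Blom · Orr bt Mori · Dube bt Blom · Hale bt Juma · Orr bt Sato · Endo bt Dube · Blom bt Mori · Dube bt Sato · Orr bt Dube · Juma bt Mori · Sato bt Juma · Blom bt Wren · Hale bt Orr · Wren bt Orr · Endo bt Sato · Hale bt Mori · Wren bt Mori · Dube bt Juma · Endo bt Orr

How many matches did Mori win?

2

Mori's results: beat Sato, Endo; lost to Orr, Juma, Blom, Wren, Hale, Dube.
That is 2 wins.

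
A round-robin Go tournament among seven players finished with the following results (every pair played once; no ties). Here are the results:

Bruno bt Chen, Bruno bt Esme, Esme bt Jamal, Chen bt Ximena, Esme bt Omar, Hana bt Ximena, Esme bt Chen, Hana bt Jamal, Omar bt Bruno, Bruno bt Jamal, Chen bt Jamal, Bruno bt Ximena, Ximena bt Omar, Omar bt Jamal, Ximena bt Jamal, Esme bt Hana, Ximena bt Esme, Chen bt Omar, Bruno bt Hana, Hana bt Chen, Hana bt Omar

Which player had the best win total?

Bruno

Win totals: Chen 3, Hana 4, Esme 4, Omar 2, Bruno 5, Jamal 0, Ximena 3.
Bruno leads with 5 wins (next highest: 4).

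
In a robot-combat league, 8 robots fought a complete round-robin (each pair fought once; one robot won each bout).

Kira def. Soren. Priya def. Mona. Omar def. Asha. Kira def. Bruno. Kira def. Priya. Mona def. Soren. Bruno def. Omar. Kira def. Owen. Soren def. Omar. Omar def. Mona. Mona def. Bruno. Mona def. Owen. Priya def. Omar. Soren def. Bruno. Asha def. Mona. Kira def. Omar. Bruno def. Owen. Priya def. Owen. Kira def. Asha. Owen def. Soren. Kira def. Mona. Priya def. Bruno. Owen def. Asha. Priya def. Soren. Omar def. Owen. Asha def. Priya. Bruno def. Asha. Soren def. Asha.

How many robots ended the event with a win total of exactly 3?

4

Win totals: Owen 2, Bruno 3, Asha 2, Mona 3, Priya 5, Omar 3, Kira 7, Soren 3.
Exactly 3: Bruno, Mona, Omar, Soren — 4 robots.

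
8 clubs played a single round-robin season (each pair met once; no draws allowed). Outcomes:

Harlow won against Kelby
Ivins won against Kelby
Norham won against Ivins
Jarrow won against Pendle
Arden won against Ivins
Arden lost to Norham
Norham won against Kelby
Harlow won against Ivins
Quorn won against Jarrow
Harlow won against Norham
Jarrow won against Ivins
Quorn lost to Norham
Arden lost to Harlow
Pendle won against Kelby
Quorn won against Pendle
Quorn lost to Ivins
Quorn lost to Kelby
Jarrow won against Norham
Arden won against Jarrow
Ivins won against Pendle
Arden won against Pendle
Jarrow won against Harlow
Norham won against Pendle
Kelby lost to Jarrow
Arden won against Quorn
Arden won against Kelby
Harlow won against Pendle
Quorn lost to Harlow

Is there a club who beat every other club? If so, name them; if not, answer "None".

Highest win total is Harlow with 6 (out of 7 possible).
Harlow lost to Jarrow, so no club went undefeated.

None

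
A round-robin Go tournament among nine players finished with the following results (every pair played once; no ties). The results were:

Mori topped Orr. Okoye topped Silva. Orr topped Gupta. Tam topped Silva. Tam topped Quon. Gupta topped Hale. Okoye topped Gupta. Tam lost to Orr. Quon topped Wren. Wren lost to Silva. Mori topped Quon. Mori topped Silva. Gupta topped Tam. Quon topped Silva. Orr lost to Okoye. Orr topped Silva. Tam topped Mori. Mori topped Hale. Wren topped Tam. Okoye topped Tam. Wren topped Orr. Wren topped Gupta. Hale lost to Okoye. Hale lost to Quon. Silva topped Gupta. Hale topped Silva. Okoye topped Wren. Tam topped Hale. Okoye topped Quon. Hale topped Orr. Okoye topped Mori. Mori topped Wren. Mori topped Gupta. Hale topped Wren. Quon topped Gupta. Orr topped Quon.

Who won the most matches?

Okoye

Win totals: Hale 3, Okoye 8, Gupta 2, Wren 3, Silva 2, Tam 4, Quon 4, Mori 6, Orr 4.
Okoye leads with 8 wins (next highest: 6).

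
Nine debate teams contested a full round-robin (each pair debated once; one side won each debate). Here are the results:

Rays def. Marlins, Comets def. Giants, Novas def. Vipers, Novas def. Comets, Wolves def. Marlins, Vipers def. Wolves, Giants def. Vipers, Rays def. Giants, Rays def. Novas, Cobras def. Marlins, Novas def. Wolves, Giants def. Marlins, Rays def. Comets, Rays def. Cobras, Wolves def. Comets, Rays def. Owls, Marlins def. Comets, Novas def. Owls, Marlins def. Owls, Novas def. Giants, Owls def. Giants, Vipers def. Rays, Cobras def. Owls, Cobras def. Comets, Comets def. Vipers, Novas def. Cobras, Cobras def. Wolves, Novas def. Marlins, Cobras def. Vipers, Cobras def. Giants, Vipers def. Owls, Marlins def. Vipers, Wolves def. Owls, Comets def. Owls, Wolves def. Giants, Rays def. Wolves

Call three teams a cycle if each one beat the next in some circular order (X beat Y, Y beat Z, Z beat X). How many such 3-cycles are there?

11

Win totals: Marlins 3, Giants 2, Rays 7, Wolves 4, Vipers 3, Comets 3, Novas 7, Cobras 6, Owls 1.
A team with w wins dominates both others in C(w,2) triples; summing gives 3 + 1 + 21 + 6 + 3 + 3 + 21 + 15 + 0 = 73 transitive triples.
Total triples C(9,3) = 84, so cyclic triples = 84 − 73 = 11.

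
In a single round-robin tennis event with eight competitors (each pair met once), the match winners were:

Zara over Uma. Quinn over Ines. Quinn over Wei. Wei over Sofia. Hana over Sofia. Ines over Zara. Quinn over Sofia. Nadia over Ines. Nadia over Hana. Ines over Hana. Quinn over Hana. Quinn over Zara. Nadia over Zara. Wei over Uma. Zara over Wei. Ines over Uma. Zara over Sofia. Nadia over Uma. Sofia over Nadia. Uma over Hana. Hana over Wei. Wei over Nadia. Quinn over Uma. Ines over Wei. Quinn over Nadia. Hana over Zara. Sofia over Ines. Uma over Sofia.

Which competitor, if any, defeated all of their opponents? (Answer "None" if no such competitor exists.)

Quinn has 7 wins out of 7 opponents — a perfect record.

Quinn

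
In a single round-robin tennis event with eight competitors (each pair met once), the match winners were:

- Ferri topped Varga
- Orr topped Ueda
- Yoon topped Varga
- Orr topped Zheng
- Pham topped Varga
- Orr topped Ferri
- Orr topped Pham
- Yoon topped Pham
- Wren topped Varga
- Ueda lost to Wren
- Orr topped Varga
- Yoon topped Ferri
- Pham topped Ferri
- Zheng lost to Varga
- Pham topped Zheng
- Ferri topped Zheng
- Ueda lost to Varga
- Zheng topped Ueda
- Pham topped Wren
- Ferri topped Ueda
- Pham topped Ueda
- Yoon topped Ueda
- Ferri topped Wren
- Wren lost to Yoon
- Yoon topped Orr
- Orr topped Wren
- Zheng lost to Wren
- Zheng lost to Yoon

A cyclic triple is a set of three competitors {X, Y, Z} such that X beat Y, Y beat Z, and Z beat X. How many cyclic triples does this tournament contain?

0

Win totals: Ferri 4, Yoon 7, Zheng 1, Ueda 0, Wren 3, Orr 6, Varga 2, Pham 5.
A competitor with w wins dominates both others in C(w,2) triples; summing gives 6 + 21 + 0 + 0 + 3 + 15 + 1 + 10 = 56 transitive triples.
Total triples C(8,3) = 56, so cyclic triples = 56 − 56 = 0.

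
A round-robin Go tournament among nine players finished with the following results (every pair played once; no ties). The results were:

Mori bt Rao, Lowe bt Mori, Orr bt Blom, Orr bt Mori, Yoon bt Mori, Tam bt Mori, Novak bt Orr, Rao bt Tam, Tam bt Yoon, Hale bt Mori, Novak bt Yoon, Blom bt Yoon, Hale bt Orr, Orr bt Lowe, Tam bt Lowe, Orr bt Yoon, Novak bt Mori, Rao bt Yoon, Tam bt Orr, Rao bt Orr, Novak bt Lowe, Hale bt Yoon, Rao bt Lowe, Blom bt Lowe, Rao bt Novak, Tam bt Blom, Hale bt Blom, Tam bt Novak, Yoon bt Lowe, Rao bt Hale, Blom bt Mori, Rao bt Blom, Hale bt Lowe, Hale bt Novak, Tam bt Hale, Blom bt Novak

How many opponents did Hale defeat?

Hale's results: beat Orr, Novak, Lowe, Mori, Yoon, Blom; lost to Tam, Rao.
That is 6 wins.

6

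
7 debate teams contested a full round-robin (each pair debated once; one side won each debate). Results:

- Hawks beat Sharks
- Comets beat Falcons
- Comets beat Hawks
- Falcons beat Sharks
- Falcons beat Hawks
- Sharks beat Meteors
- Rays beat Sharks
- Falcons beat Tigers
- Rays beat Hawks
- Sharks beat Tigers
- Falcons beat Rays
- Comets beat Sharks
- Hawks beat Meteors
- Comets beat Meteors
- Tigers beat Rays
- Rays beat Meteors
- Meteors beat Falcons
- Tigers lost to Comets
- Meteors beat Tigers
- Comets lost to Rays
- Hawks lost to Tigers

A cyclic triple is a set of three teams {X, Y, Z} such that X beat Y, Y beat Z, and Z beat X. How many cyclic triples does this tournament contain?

Win totals: Hawks 2, Comets 5, Tigers 2, Rays 4, Sharks 2, Meteors 2, Falcons 4.
A team with w wins dominates both others in C(w,2) triples; summing gives 1 + 10 + 1 + 6 + 1 + 1 + 6 = 26 transitive triples.
Total triples C(7,3) = 35, so cyclic triples = 35 − 26 = 9.

9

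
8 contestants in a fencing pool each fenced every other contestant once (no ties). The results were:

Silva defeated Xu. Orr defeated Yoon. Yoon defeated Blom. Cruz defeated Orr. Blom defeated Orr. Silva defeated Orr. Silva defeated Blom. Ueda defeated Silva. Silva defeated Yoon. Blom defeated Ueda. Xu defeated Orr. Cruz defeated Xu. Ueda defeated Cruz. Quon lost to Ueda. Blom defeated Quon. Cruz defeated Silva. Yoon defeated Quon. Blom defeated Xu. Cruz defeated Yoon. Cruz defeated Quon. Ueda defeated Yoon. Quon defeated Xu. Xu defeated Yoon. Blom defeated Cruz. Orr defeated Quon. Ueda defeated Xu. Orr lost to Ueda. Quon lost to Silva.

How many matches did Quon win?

Quon's results: beat Xu; lost to Blom, Silva, Orr, Yoon, Cruz, Ueda.
That is 1 win.

1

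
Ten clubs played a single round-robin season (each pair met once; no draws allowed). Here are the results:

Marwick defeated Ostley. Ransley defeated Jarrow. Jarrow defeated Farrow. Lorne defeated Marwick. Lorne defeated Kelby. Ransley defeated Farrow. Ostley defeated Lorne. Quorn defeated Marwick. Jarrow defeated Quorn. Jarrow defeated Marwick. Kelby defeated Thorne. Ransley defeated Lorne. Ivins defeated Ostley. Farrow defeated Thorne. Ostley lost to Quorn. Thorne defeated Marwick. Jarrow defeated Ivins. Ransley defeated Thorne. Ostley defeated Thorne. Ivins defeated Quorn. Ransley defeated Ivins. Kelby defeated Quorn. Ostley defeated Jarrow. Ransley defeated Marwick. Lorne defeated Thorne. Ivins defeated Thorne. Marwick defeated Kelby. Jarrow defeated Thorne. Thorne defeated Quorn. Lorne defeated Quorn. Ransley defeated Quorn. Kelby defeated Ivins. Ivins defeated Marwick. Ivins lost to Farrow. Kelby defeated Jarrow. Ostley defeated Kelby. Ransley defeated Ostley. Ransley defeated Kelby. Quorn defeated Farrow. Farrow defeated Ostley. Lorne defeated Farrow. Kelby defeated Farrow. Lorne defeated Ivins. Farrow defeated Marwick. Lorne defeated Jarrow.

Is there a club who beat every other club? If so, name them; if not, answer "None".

Ransley

Ransley has 9 wins out of 9 opponents — a perfect record.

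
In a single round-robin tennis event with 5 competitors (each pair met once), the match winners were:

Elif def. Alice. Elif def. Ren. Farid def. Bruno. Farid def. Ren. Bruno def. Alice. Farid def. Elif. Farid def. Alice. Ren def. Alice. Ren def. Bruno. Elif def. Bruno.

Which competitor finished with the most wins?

Win totals: Alice 0, Elif 3, Farid 4, Ren 2, Bruno 1.
Farid leads with 4 wins (next highest: 3).

Farid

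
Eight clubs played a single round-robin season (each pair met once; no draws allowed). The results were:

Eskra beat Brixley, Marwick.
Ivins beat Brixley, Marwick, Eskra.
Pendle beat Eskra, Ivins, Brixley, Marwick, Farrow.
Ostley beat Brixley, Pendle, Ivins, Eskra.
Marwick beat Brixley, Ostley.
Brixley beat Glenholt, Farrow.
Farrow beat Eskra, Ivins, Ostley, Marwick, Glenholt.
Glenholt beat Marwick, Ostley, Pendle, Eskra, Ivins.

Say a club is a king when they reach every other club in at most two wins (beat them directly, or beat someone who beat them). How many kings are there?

6

Glenholt reaches everyone (king).
Farrow reaches everyone (king).
Eskra cannot reach Pendle, Ivins in two steps.
Pendle reaches everyone (king).
Ivins cannot reach Pendle in two steps.
Marwick reaches everyone (king).
Brixley reaches everyone (king).
Ostley reaches everyone (king).
Kings: Glenholt, Farrow, Pendle, Marwick, Brixley, Ostley — 6.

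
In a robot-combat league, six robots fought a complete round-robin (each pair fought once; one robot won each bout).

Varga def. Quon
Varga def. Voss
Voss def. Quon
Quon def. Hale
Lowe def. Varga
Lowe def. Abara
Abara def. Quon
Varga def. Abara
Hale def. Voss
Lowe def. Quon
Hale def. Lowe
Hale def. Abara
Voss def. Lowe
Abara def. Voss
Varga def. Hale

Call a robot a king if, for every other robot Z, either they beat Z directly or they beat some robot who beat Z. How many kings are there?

Quon cannot reach Varga in two steps.
Varga reaches everyone (king).
Hale reaches everyone (king).
Lowe reaches everyone (king).
Voss reaches everyone (king).
Abara cannot reach Varga in two steps.
Kings: Varga, Hale, Lowe, Voss — 4.

4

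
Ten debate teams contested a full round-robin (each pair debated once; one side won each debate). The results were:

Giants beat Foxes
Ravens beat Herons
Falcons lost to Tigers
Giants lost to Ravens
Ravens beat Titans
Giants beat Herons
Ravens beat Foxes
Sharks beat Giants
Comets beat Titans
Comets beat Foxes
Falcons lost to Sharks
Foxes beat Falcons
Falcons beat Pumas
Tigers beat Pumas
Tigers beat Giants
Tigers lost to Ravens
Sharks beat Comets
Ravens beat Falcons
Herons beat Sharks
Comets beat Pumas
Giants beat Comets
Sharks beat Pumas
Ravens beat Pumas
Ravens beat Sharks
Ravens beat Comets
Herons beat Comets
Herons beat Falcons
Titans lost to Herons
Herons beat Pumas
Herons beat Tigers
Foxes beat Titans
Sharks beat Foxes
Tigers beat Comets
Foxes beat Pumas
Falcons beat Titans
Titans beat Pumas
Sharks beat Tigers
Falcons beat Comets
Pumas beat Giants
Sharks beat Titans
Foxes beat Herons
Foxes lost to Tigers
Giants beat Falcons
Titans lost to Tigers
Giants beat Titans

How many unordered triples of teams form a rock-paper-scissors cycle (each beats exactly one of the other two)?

11

Win totals: Falcons 3, Pumas 1, Sharks 7, Foxes 4, Titans 1, Comets 3, Herons 6, Giants 5, Ravens 9, Tigers 6.
A team with w wins dominates both others in C(w,2) triples; summing gives 3 + 0 + 21 + 6 + 0 + 3 + 15 + 10 + 36 + 15 = 109 transitive triples.
Total triples C(10,3) = 120, so cyclic triples = 120 − 109 = 11.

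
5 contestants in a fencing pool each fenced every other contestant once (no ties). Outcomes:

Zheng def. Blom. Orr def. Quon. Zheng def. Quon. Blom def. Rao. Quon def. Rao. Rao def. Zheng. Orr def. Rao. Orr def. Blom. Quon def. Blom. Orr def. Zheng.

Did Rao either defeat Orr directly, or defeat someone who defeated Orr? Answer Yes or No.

No

Rao did not beat Orr directly.
Rao beat Zheng, but each of them lost to Orr. No two-step path.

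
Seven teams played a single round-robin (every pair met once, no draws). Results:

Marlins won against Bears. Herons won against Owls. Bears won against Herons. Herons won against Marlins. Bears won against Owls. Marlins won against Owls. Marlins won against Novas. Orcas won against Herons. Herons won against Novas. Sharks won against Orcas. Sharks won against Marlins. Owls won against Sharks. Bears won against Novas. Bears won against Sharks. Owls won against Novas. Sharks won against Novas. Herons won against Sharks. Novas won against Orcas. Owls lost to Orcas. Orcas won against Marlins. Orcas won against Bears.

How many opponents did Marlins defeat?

Marlins' results: beat Bears, Owls, Novas; lost to Orcas, Sharks, Herons.
That is 3 wins.

3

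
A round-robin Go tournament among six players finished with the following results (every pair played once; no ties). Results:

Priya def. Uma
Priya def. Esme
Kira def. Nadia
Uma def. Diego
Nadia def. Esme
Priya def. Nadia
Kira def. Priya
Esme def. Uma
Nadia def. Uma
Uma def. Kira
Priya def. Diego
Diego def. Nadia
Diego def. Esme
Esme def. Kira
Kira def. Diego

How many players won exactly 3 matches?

1

Win totals: Uma 2, Priya 4, Diego 2, Kira 3, Nadia 2, Esme 2.
Exactly 3: Kira — 1 player.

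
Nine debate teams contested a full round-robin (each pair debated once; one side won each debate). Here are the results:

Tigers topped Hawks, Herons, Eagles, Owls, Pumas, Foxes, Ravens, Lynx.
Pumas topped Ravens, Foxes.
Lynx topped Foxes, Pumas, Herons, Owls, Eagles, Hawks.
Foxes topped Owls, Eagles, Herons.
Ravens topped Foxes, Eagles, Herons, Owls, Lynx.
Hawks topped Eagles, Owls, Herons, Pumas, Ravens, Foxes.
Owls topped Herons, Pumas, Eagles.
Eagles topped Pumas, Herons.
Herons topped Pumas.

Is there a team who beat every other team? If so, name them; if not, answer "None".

Tigers

Tigers has 8 wins out of 8 opponents — a perfect record.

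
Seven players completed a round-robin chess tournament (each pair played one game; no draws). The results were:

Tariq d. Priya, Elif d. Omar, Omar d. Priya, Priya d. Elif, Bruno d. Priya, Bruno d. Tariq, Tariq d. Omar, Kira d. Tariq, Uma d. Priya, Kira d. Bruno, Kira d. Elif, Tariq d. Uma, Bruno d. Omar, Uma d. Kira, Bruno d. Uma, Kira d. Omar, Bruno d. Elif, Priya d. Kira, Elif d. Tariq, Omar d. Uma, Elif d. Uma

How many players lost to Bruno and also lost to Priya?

1

Bruno beat: Elif, Uma, Omar, Tariq, Priya.
Priya beat: Kira, Elif.
Both beat: Elif — 1.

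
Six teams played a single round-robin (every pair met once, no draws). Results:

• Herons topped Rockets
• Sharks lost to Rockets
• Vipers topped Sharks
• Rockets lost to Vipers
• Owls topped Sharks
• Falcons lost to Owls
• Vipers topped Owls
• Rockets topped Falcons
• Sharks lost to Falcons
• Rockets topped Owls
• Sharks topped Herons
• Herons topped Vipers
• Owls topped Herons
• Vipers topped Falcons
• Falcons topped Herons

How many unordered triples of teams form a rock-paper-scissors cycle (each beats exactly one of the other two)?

6

Of the C(6,3) = 20 triples, the cyclic ones are: {Falcons, Rockets, Herons}; {Falcons, Herons, Vipers}; {Rockets, Sharks, Herons}; {Rockets, Herons, Owls}; {Sharks, Herons, Vipers}; {Herons, Vipers, Owls}.
That is 6.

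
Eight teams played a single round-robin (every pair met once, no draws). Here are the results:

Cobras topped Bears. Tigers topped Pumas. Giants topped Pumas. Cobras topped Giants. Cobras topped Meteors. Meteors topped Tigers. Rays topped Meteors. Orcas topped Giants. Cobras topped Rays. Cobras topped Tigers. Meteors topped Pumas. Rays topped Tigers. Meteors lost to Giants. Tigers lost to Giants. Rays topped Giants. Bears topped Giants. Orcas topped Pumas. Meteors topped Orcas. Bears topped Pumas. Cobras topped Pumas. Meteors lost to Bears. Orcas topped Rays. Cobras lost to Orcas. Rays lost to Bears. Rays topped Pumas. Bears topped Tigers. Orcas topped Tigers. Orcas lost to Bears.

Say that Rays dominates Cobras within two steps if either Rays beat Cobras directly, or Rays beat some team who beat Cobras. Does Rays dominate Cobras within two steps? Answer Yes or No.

Rays did not beat Cobras directly.
Rays beat Tigers, Giants, Meteors, Pumas, but each of them lost to Cobras. No two-step path.

No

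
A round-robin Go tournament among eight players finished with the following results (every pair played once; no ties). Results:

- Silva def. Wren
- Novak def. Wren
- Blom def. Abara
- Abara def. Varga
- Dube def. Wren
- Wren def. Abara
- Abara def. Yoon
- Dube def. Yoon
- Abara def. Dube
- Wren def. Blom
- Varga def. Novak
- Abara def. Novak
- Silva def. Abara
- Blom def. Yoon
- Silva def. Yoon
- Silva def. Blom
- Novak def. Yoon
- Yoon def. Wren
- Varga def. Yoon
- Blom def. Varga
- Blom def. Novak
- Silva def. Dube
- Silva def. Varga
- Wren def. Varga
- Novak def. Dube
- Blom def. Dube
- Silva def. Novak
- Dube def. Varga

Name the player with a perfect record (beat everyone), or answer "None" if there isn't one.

Silva has 7 wins out of 7 opponents — a perfect record.

Silva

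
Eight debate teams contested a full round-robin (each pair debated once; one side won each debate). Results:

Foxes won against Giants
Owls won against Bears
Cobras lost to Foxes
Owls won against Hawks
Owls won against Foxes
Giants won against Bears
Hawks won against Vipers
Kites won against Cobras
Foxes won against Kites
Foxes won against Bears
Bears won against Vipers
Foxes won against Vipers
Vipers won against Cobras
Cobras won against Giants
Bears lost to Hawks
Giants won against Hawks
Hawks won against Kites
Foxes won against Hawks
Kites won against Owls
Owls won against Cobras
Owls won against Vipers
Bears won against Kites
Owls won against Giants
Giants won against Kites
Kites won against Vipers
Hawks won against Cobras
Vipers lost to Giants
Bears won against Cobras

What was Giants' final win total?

Giants' results: beat Hawks, Kites, Bears, Vipers; lost to Foxes, Owls, Cobras.
That is 4 wins.

4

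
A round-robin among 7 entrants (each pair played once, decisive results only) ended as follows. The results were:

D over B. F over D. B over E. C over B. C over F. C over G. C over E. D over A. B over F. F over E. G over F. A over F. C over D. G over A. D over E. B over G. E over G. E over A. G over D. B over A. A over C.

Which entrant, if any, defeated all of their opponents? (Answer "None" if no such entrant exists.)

Highest win total is C with 5 (out of 6 possible).
C lost to A, so no entrant went undefeated.

None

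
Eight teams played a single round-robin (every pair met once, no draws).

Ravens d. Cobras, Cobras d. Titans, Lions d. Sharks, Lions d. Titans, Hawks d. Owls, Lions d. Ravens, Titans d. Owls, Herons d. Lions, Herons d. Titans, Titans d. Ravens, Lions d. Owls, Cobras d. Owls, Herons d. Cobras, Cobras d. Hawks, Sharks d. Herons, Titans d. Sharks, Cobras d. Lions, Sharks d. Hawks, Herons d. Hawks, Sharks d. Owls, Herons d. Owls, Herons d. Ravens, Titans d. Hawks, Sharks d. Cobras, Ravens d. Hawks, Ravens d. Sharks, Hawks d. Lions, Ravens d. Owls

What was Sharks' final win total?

4

Sharks' results: beat Hawks, Owls, Cobras, Herons; lost to Ravens, Lions, Titans.
That is 4 wins.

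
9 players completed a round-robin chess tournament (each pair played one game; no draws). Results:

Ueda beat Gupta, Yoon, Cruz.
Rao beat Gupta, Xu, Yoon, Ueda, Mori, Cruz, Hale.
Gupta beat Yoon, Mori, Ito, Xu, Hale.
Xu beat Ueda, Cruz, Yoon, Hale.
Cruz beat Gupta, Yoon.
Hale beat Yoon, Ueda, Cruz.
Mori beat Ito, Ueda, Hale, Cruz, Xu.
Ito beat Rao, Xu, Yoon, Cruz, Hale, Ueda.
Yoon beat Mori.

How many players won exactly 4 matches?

Win totals: Ueda 3, Gupta 5, Mori 5, Hale 3, Xu 4, Yoon 1, Ito 6, Cruz 2, Rao 7.
Exactly 4: Xu — 1 player.

1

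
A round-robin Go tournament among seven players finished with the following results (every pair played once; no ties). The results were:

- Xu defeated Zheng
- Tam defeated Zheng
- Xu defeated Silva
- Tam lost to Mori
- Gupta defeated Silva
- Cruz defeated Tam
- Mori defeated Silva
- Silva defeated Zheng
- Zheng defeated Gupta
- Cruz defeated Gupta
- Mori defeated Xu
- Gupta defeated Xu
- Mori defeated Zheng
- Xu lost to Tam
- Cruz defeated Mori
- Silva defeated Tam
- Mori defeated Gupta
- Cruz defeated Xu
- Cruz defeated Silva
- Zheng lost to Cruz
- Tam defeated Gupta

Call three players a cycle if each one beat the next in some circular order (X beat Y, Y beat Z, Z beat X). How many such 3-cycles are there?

4

Win totals: Cruz 6, Mori 5, Zheng 1, Silva 2, Tam 3, Xu 2, Gupta 2.
A player with w wins dominates both others in C(w,2) triples; summing gives 15 + 10 + 0 + 1 + 3 + 1 + 1 = 31 transitive triples.
Total triples C(7,3) = 35, so cyclic triples = 35 − 31 = 4.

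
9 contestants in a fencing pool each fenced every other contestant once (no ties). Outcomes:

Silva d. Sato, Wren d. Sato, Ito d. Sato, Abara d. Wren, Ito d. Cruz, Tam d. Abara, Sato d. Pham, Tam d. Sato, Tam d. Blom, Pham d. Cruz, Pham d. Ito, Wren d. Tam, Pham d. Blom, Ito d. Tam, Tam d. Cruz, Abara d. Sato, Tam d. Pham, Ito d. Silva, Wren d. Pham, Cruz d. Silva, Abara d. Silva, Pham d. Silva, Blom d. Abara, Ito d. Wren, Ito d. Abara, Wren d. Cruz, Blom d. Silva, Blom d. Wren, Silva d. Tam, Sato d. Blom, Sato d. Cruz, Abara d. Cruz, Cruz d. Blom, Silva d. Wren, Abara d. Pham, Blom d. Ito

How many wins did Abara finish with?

5

Abara's results: beat Pham, Cruz, Silva, Wren, Sato; lost to Blom, Ito, Tam.
That is 5 wins.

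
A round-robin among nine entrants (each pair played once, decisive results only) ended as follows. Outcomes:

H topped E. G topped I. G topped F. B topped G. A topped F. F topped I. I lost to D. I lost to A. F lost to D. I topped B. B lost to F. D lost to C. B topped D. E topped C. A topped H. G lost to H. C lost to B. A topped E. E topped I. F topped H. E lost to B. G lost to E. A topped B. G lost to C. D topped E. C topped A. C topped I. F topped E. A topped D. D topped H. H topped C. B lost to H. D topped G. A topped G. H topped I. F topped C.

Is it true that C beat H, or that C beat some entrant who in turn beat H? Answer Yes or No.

C did not beat H directly.
C beat A, D, G, I. Of those, A beat H.

Yes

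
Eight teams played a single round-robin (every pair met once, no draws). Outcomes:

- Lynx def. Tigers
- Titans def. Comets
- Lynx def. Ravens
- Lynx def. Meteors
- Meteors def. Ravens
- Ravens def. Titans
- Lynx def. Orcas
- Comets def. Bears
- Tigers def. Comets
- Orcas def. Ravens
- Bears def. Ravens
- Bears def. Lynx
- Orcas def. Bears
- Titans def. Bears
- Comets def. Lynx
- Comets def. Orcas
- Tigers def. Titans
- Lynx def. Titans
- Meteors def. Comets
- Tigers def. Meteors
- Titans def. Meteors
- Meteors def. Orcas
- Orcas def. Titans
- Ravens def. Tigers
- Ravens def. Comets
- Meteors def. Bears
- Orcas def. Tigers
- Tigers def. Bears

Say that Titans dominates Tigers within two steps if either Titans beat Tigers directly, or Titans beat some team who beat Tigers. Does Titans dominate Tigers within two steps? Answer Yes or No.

Titans did not beat Tigers directly.
Titans beat Meteors, Comets, Bears, but each of them lost to Tigers. No two-step path.

No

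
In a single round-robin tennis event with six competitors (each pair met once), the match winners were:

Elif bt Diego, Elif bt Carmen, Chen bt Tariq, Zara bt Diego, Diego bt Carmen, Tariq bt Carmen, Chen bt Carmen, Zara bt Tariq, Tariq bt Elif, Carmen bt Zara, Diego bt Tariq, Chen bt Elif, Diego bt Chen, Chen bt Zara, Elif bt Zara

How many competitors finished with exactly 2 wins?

Win totals: Zara 2, Tariq 2, Elif 3, Chen 4, Diego 3, Carmen 1.
Exactly 2: Zara, Tariq — 2 competitors.

2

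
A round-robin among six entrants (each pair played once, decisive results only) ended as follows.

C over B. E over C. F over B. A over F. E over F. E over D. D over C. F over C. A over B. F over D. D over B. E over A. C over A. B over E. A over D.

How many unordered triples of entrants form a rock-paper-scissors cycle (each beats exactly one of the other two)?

6

Of the C(6,3) = 20 triples, the cyclic ones are: {A, B, E}; {A, C, D}; {A, C, F}; {B, C, E}; {B, D, E}; {B, E, F}.
That is 6.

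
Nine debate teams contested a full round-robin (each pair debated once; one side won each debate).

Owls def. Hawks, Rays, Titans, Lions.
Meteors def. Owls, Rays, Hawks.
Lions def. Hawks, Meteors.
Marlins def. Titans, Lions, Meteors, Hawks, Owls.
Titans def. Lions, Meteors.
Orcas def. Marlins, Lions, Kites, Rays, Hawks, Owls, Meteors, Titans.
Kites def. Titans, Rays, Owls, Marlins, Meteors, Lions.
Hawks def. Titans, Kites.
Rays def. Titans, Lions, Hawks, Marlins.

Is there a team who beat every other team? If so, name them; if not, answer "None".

Orcas

Orcas has 8 wins out of 8 opponents — a perfect record.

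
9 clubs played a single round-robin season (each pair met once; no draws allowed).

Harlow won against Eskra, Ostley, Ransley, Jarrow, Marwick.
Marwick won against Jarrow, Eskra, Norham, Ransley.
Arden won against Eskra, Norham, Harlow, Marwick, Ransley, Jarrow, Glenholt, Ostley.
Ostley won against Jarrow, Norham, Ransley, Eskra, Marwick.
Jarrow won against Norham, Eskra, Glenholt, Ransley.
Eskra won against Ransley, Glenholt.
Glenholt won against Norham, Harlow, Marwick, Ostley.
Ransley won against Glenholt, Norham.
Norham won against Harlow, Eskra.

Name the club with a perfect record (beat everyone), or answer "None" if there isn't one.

Arden has 8 wins out of 8 opponents — a perfect record.

Arden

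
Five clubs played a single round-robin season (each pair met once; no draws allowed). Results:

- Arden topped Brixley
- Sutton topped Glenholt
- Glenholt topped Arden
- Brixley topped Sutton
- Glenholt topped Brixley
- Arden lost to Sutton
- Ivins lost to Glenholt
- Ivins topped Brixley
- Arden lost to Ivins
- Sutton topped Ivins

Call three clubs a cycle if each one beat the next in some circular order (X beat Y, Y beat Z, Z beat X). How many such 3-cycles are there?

Of the C(5,3) = 10 triples, the cyclic ones are: {Arden, Brixley, Sutton}; {Ivins, Brixley, Sutton}; {Brixley, Sutton, Glenholt}.
That is 3.

3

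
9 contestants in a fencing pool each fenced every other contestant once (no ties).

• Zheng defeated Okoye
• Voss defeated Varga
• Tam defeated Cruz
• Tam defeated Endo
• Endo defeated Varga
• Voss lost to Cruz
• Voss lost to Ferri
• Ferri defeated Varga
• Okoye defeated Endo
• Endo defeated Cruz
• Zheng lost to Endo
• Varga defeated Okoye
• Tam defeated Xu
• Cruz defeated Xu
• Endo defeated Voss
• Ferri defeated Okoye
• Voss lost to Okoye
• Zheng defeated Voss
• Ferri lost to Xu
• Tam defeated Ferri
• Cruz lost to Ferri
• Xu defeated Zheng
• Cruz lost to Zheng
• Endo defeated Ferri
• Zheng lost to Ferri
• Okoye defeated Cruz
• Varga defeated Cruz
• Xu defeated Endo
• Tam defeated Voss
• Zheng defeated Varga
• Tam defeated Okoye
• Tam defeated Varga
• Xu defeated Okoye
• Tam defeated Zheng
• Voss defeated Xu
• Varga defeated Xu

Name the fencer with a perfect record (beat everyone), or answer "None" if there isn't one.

Tam has 8 wins out of 8 opponents — a perfect record.

Tam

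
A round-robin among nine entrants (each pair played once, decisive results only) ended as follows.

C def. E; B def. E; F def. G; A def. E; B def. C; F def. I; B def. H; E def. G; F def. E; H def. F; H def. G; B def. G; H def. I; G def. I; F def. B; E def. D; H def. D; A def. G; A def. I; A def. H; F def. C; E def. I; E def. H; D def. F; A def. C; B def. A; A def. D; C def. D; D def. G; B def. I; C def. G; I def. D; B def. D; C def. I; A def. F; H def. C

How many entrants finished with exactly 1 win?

2

Win totals: A 7, B 7, C 4, D 2, E 4, F 5, G 1, H 5, I 1.
Exactly 1: G, I — 2 entrants.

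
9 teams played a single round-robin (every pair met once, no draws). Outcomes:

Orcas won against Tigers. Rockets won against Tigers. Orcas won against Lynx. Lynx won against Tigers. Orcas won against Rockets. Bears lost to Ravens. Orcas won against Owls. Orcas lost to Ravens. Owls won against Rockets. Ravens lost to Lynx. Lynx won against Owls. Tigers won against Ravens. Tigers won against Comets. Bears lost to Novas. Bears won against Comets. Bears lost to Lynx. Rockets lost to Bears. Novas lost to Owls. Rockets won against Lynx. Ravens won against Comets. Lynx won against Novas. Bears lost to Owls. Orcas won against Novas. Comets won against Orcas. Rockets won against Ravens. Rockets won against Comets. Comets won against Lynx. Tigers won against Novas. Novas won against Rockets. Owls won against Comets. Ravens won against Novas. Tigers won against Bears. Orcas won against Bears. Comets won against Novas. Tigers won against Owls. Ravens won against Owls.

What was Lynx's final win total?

5

Lynx's results: beat Tigers, Novas, Owls, Ravens, Bears; lost to Orcas, Rockets, Comets.
That is 5 wins.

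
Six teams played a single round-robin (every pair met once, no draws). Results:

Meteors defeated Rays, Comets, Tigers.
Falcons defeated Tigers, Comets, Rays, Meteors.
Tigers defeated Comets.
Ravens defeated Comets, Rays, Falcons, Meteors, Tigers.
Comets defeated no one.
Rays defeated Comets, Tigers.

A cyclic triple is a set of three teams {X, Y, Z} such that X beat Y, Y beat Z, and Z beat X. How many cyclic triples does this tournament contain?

0

Of the C(6,3) = 20 triples, the cyclic ones are: none.
That is 0.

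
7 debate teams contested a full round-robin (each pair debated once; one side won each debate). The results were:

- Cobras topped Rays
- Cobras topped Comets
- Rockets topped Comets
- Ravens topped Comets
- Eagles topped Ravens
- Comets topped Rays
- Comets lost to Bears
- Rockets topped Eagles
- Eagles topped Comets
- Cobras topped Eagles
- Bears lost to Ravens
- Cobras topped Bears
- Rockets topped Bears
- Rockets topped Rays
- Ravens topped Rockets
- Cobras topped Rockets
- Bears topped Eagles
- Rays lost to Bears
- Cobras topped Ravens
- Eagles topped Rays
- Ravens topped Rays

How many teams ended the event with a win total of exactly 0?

1

Win totals: Ravens 4, Bears 3, Rays 0, Comets 1, Eagles 3, Cobras 6, Rockets 4.
Exactly 0: Rays — 1 team.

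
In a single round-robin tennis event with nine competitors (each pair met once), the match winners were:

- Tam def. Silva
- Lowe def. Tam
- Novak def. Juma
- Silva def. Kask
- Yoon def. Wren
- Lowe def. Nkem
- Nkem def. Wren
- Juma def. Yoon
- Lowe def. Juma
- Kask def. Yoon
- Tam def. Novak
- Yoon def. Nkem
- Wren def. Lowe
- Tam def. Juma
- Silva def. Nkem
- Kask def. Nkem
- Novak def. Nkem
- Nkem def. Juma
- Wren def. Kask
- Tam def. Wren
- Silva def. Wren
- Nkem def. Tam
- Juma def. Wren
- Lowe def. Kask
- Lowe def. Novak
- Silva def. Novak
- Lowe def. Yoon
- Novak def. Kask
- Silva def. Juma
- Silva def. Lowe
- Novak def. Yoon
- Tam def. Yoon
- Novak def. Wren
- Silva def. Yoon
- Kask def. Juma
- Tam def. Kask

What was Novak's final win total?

Novak's results: beat Kask, Wren, Nkem, Juma, Yoon; lost to Lowe, Tam, Silva.
That is 5 wins.

5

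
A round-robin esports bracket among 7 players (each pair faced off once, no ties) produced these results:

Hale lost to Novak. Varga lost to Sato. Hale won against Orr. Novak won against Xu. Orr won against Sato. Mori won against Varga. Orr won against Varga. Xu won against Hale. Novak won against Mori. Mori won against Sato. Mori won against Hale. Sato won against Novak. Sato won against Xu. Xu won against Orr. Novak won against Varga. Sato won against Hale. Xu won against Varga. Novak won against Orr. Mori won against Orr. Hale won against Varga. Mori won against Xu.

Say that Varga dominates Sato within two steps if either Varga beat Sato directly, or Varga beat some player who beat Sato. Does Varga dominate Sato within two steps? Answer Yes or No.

Varga did not beat Sato directly.
Varga beat no one, so there is no intermediate player.

No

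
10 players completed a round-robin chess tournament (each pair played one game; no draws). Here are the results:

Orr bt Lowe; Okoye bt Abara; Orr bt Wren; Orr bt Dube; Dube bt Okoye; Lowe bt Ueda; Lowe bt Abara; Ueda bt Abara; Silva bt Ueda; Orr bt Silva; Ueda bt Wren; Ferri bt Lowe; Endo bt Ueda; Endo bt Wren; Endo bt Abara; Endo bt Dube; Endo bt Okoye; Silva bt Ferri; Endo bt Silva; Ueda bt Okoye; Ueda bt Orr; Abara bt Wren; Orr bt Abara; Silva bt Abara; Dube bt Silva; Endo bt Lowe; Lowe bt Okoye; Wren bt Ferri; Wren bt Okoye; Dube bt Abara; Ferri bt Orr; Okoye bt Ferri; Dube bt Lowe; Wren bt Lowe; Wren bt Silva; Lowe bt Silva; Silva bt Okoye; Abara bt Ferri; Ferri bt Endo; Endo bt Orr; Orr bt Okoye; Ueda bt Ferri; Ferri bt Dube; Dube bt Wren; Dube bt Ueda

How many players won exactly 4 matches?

4

Win totals: Lowe 4, Orr 6, Silva 4, Ueda 5, Dube 6, Ferri 4, Abara 2, Endo 8, Okoye 2, Wren 4.
Exactly 4: Lowe, Silva, Ferri, Wren — 4 players.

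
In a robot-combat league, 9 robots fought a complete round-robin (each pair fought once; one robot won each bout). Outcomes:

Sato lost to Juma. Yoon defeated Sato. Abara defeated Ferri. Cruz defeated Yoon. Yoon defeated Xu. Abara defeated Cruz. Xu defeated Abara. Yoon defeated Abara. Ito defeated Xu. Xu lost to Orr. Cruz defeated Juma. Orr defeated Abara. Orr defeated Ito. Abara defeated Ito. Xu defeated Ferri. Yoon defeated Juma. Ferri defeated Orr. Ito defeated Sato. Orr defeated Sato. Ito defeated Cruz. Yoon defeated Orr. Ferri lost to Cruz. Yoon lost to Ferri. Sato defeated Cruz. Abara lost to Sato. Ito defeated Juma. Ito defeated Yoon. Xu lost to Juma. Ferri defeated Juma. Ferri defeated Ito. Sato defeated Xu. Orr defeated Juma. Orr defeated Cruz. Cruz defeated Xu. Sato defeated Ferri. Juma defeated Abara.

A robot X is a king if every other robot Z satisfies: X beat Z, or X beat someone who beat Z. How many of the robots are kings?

7

Yoon reaches everyone (king).
Abara reaches everyone (king).
Ito reaches everyone (king).
Cruz reaches everyone (king).
Juma cannot reach Yoon, Orr in two steps.
Ferri reaches everyone (king).
Sato reaches everyone (king).
Orr reaches everyone (king).
Xu cannot reach Sato in two steps.
Kings: Yoon, Abara, Ito, Cruz, Ferri, Sato, Orr — 7.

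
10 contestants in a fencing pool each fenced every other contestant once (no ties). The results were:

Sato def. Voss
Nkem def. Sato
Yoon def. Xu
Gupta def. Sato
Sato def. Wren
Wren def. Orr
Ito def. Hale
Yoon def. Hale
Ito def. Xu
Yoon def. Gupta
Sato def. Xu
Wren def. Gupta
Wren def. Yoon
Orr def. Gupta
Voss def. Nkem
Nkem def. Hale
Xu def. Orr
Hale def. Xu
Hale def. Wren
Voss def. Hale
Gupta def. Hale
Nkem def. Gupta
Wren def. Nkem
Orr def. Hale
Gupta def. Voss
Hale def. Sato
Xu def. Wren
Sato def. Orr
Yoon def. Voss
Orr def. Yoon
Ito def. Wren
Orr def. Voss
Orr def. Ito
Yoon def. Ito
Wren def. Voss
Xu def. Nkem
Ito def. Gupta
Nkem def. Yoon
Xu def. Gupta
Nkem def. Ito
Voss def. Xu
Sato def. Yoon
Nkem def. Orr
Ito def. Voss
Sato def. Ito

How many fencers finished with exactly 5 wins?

4

Win totals: Yoon 5, Voss 3, Wren 5, Orr 5, Ito 5, Nkem 6, Hale 3, Sato 6, Gupta 3, Xu 4.
Exactly 5: Yoon, Wren, Orr, Ito — 4 fencers.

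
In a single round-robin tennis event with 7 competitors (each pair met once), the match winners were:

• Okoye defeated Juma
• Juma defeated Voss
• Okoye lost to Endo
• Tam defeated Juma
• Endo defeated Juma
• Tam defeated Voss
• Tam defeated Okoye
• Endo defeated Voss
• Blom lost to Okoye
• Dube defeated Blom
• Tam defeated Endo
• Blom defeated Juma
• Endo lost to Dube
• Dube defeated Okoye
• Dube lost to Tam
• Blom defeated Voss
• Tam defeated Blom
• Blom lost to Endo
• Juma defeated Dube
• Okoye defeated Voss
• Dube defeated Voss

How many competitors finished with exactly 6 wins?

Win totals: Okoye 3, Endo 4, Tam 6, Voss 0, Dube 4, Juma 2, Blom 2.
Exactly 6: Tam — 1 competitor.

1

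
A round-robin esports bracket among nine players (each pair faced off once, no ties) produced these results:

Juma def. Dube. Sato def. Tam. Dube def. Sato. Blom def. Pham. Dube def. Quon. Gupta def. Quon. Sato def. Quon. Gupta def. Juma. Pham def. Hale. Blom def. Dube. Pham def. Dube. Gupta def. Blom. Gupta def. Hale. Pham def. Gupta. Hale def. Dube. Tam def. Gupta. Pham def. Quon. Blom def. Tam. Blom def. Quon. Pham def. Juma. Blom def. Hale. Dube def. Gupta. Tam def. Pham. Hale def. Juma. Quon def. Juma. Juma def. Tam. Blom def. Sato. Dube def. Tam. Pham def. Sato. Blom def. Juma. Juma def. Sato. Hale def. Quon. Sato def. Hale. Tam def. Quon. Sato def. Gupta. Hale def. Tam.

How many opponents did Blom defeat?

7

Blom's results: beat Sato, Hale, Dube, Quon, Pham, Tam, Juma; lost to Gupta.
That is 7 wins.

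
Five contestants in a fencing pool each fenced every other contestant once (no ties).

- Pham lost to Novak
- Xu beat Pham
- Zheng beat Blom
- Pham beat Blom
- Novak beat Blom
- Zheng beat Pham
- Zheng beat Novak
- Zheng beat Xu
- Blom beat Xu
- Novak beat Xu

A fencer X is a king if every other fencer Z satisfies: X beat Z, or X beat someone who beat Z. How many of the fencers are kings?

1

Zheng reaches everyone (king).
Pham cannot reach Zheng, Novak in two steps.
Blom cannot reach Zheng, Novak in two steps.
Novak cannot reach Zheng in two steps.
Xu cannot reach Zheng, Novak in two steps.
Kings: Zheng — 1.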